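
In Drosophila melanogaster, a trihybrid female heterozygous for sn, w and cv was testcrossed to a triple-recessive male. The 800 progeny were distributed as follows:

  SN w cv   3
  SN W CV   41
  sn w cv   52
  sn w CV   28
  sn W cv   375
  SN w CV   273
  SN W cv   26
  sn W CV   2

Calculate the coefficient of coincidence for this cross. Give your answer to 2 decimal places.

The two most frequent reciprocal classes, sn W cv and SN w CV, are the parental types, so the F1 was sn W cv / SN w CV.
The two rarest classes, sn W CV and SN w cv, are the double crossovers. Comparing them with the parentals, only the cv allele has switched, so cv is the middle locus and the order is sn – cv – w.
sn–cv: (54 + 5)/800 = 0.0737; cv–w: (93 + 5)/800 = 0.1225.
Expected DCO frequency = 0.0737 × 0.1225 ≈ 0.00903; observed = 5/800 ≈ 0.00625.
Coefficient of coincidence = 0.00625/0.00903 ≈ 0.69.

0.69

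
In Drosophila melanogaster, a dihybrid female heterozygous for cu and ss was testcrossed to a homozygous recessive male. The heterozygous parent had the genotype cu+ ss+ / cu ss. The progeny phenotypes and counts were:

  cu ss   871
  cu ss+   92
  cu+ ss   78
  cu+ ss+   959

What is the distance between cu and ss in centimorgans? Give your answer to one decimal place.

8.5 centimorgans

The recombinant classes are cu+ ss and cu ss+: 78 + 92 = 170.
Recombination frequency = 170/2000 = 0.0850 ≈ 8.5%, i.e. 8.5 centimorgans.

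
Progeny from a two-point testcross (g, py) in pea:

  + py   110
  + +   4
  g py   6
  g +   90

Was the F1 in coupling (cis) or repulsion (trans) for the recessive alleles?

trans

The two most frequent classes are + py (110) and g + (90); these are the parental (non-recombinant) types.
So the F1 carried + py on one chromosome and g + on the other — the recessive alleles are on opposite chromosomes (trans / repulsion).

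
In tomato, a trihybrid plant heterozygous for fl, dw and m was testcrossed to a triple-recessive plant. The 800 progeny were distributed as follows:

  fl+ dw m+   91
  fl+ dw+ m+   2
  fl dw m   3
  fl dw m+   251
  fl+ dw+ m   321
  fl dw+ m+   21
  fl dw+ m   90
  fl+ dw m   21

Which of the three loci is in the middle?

m

The two most frequent reciprocal classes, fl+ dw+ m and fl dw m+, are the parental types, so the F1 was fl+ dw+ m / fl dw m+.
The two rarest classes, fl+ dw+ m+ and fl dw m, are the double crossovers. Comparing them with the parentals, only the m allele has switched, so m is the middle locus and the order is fl – m – dw.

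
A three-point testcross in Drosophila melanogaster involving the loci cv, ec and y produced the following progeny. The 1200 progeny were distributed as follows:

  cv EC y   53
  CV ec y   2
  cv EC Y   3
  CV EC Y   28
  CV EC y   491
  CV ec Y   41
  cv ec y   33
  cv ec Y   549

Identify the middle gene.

ec

The two most frequent reciprocal classes, cv ec Y and CV EC y, are the parental types, so the F1 was cv ec Y / CV EC y.
The two rarest classes, cv EC Y and CV ec y, are the double crossovers. Comparing them with the parentals, only the ec allele has switched, so ec is the middle locus and the order is y – ec – cv.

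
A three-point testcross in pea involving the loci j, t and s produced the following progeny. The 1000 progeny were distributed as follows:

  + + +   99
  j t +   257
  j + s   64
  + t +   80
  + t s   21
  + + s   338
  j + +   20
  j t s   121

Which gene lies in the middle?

The two most frequent reciprocal classes, + + s and j t +, are the parental types, so the F1 was + + s / j t +.
The two rarest classes, + t s and j + +, are the double crossovers. Comparing them with the parentals, only the t allele has switched, so t is the middle locus and the order is s – t – j.

t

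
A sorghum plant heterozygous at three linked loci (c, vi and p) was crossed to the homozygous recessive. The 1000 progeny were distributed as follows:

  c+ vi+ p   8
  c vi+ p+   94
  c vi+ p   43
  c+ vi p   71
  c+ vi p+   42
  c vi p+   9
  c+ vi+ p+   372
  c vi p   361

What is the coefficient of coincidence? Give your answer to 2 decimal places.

0.92

The two most frequent reciprocal classes, c vi p and c+ vi+ p+, are the parental types, so the F1 was c vi p / c+ vi+ p+.
The two rarest classes, c vi p+ and c+ vi+ p, are the double crossovers. Comparing them with the parentals, only the p allele has switched, so p is the middle locus and the order is c – p – vi.
c–p: (165 + 17)/1000 = 0.1820; p–vi: (85 + 17)/1000 = 0.1020.
Expected DCO frequency = 0.1820 × 0.1020 ≈ 0.01856; observed = 17/1000 ≈ 0.01700.
Coefficient of coincidence = 0.01700/0.01856 ≈ 0.92.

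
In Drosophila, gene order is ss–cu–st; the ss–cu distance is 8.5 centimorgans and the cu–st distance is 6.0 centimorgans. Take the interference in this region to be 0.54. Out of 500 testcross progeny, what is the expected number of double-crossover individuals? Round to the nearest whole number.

Map distances give recombination frequencies of 0.085 and 0.060 for the two intervals.
With interference 0.54 (so coincidence = 0.46), expected double-crossover frequency = 0.085 × 0.060 × 0.46 = 0.00235.
Expected number = 0.00235 × 500 = 1.17 ≈ 1.

1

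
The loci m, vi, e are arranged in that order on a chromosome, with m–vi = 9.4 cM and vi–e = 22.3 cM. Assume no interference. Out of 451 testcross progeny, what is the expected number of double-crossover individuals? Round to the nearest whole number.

9

Map distances give recombination frequencies of 0.094 and 0.223 for the two intervals.
With no interference, expected double-crossover frequency = 0.094 × 0.223 = 0.02096.
Expected number = 0.02096 × 451 = 9.45 ≈ 9.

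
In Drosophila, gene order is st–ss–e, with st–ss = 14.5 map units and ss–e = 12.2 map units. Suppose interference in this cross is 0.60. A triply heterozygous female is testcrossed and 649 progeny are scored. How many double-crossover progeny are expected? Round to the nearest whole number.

5

Map distances give recombination frequencies of 0.145 and 0.122 for the two intervals.
With interference 0.60 (so coincidence = 0.40), expected double-crossover frequency = 0.145 × 0.122 × 0.40 = 0.00708.
Expected number = 0.00708 × 649 = 4.59 ≈ 5.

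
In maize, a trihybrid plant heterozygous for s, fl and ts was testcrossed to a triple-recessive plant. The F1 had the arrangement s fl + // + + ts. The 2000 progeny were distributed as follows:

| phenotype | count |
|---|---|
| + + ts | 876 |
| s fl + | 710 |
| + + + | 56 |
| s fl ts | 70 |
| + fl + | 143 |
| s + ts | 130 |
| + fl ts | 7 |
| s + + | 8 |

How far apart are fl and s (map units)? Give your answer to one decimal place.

The two rarest classes, s + + and + fl ts, are the double crossovers. Comparing them with the parentals, only the fl allele has switched, so fl is the middle locus and the order is ts – fl – s.
Crossovers in the fl–s interval produce the single-crossover classes + fl + and s + ts (143 + 130 = 273) plus the double crossovers (15).
RF(fl–s) = (273 + 15) / 2000 = 288/2000 = 0.1440 → 14.4 map units.

14.4 map units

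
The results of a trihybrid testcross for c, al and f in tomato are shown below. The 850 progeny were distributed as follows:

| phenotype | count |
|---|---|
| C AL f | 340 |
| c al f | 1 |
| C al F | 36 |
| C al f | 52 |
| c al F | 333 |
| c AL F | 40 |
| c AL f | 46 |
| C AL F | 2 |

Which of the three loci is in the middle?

f

The two most frequent reciprocal classes, c al F and C AL f, are the parental types, so the F1 was c al F / C AL f.
The two rarest classes, c al f and C AL F, are the double crossovers. Comparing them with the parentals, only the f allele has switched, so f is the middle locus and the order is c – f – al.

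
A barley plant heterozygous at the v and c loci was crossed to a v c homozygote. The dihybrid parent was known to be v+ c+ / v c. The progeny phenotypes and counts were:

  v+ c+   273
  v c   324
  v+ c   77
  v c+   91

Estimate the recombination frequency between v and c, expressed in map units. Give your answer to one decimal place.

22.0 map units

The recombinant classes are v+ c and v c+: 77 + 91 = 168.
Recombination frequency = 168/765 = 0.2196 ≈ 22.0%, i.e. 22.0 map units.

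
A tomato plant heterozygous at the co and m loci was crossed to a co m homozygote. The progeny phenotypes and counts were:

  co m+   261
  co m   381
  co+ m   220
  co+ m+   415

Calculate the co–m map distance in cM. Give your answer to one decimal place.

The two most frequent classes, co+ m+ (415) and co m (381), are the parental types, so the F1 was co+ m+ / co m.
The recombinant classes are co+ m and co m+: 220 + 261 = 481.
Recombination frequency = 481/1277 = 0.3767 ≈ 37.7%, i.e. 37.7 cM.

37.7 cM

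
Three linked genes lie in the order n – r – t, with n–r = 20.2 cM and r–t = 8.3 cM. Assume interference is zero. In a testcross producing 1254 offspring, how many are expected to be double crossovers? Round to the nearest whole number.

21

Map distances give recombination frequencies of 0.202 and 0.083 for the two intervals.
With no interference, expected double-crossover frequency = 0.202 × 0.083 = 0.01677.
Expected number = 0.01677 × 1254 = 21.02 ≈ 21.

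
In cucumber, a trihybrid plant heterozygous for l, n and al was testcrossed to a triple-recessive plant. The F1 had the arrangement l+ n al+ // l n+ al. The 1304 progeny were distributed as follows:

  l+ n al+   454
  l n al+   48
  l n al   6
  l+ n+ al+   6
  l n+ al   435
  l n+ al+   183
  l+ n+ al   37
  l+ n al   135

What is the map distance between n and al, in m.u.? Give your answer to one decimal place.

The two rarest classes, l+ n+ al+ and l n al, are the double crossovers. Comparing them with the parentals, only the n allele has switched, so n is the middle locus and the order is l – n – al.
Crossovers in the n–al interval produce the single-crossover classes l+ n al and l n+ al+ (135 + 183 = 318) plus the double crossovers (12).
RF(n–al) = (318 + 12) / 1304 = 330/1304 = 0.2531 → 25.3 m.u.

25.3 m.u.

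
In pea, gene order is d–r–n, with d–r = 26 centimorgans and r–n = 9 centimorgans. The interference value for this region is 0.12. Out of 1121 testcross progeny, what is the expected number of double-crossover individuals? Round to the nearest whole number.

23

Map distances give recombination frequencies of 0.260 and 0.090 for the two intervals.
With interference 0.12 (so coincidence = 0.88), expected double-crossover frequency = 0.260 × 0.090 × 0.88 = 0.02059.
Expected number = 0.02059 × 1121 = 23.08 ≈ 23.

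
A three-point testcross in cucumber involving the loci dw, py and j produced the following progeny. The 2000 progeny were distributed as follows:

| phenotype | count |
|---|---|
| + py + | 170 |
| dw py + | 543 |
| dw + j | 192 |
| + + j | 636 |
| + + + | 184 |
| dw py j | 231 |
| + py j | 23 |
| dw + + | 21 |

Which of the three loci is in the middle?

The two most frequent reciprocal classes, dw py + and + + j, are the parental types, so the F1 was dw py + / + + j.
The two rarest classes, dw + + and + py j, are the double crossovers. Comparing them with the parentals, only the py allele has switched, so py is the middle locus and the order is j – py – dw.

py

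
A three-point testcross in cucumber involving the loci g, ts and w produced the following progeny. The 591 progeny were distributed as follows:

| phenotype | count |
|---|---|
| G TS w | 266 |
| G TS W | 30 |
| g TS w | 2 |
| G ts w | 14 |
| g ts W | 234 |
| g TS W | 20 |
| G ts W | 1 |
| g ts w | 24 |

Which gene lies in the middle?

g

The two most frequent reciprocal classes, G TS w and g ts W, are the parental types, so the F1 was G TS w / g ts W.
The two rarest classes, g TS w and G ts W, are the double crossovers. Comparing them with the parentals, only the g allele has switched, so g is the middle locus and the order is w – g – ts.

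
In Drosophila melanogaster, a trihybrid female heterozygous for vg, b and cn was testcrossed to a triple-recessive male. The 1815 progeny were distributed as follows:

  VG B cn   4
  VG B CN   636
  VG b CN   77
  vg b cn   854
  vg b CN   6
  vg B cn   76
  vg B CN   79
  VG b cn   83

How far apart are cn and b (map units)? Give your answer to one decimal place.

The two most frequent reciprocal classes, vg b cn and VG B CN, are the parental types, so the F1 was vg b cn / VG B CN.
The two rarest classes, vg b CN and VG B cn, are the double crossovers. Comparing them with the parentals, only the cn allele has switched, so cn is the middle locus and the order is b – cn – vg.
Crossovers in the b–cn interval produce the single-crossover classes vg B cn and VG b CN (76 + 77 = 153) plus the double crossovers (10).
RF(b–cn) = (153 + 10) / 1815 = 163/1815 = 0.0898 → 9.0 map units.

9.0 map units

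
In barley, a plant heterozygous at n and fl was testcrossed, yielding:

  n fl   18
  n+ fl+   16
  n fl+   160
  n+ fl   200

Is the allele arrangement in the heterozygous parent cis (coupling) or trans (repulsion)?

trans

The two most frequent classes are n+ fl (200) and n fl+ (160); these are the parental (non-recombinant) types.
So the F1 carried n+ fl on one chromosome and n fl+ on the other — the recessive alleles are on opposite chromosomes (trans / repulsion).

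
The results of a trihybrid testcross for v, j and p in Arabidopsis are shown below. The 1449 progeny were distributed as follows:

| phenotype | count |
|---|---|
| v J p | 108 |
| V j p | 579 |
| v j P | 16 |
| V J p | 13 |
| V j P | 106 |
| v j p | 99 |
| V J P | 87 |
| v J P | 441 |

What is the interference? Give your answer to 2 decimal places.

0.20

The two most frequent reciprocal classes, V j p and v J P, are the parental types, so the F1 was V j p / v J P.
The two rarest classes, V J p and v j P, are the double crossovers. Comparing them with the parentals, only the j allele has switched, so j is the middle locus and the order is v – j – p.
v–j: (186 + 29)/1449 = 0.1484; j–p: (214 + 29)/1449 = 0.1677.
Expected DCO frequency = 0.1484 × 0.1677 ≈ 0.02489; observed = 29/1449 ≈ 0.02001.
Coefficient of coincidence = 0.02001/0.02489 ≈ 0.80; interference = 1 − 0.80 = 0.20.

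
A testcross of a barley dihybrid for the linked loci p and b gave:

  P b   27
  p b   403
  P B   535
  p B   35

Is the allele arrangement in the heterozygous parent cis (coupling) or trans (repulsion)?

cis

The two most frequent classes are P B (535) and p b (403); these are the parental (non-recombinant) types.
So the F1 carried P B on one chromosome and p b on the other — the recessive alleles are on the same chromosome (cis / coupling).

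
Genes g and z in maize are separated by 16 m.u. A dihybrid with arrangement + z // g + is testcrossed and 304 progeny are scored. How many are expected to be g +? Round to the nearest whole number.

128

A map distance of 16 m.u. corresponds to a recombination frequency of 0.160.
The F1 is + z / g +, so g + is a parental gamete class with expected frequency (1 − r)/2 = 0.840/2 = 0.4200.
Expected number = 0.4200 × 304 = 127.68 ≈ 128.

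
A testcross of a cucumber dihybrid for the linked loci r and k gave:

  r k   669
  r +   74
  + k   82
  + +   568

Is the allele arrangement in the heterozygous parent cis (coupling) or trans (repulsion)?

The two most frequent classes are + + (568) and r k (669); these are the parental (non-recombinant) types.
So the F1 carried + + on one chromosome and r k on the other — the recessive alleles are on the same chromosome (cis / coupling).

cis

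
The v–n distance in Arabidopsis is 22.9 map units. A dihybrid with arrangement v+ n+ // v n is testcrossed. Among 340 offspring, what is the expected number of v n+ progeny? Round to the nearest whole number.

39

A map distance of 22.9 map units corresponds to a recombination frequency of 0.229.
The F1 is v+ n+ / v n, so v n+ is a recombinant gamete class with expected frequency r/2 = 0.229/2 = 0.1145.
Expected number = 0.1145 × 340 = 38.93 ≈ 39.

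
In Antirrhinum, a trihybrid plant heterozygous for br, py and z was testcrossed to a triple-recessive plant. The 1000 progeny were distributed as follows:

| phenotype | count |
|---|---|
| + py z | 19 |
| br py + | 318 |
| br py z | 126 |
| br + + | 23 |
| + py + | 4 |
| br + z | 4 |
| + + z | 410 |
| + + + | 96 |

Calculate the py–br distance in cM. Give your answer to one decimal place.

The two most frequent reciprocal classes, br py + and + + z, are the parental types, so the F1 was br py + / + + z.
The two rarest classes, + py + and br + z, are the double crossovers. Comparing them with the parentals, only the br allele has switched, so br is the middle locus and the order is py – br – z.
Crossovers in the py–br interval produce the single-crossover classes br + + and + py z (23 + 19 = 42) plus the double crossovers (8).
RF(py–br) = (42 + 8) / 1000 = 50/1000 = 0.0500 → 5.0 cM.

5.0 cM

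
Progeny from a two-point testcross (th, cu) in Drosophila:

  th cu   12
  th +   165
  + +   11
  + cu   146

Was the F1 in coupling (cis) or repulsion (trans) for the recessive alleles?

trans

The two most frequent classes are + cu (146) and th + (165); these are the parental (non-recombinant) types.
So the F1 carried + cu on one chromosome and th + on the other — the recessive alleles are on opposite chromosomes (trans / repulsion).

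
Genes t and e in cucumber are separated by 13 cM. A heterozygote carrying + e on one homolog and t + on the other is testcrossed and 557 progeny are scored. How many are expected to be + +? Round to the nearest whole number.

A map distance of 13 cM corresponds to a recombination frequency of 0.130.
The F1 is + e / t +, so + + is a recombinant gamete class with expected frequency r/2 = 0.130/2 = 0.0650.
Expected number = 0.0650 × 557 = 36.20 ≈ 36.

36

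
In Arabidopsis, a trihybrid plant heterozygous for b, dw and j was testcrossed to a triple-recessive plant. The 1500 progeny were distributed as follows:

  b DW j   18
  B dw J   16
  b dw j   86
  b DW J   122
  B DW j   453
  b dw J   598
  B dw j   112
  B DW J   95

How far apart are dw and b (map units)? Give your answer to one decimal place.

17.9 map units

The two most frequent reciprocal classes, B DW j and b dw J, are the parental types, so the F1 was B DW j / b dw J.
The two rarest classes, b DW j and B dw J, are the double crossovers. Comparing them with the parentals, only the b allele has switched, so b is the middle locus and the order is dw – b – j.
Crossovers in the dw–b interval produce the single-crossover classes B dw j and b DW J (112 + 122 = 234) plus the double crossovers (34).
RF(dw–b) = (234 + 34) / 1500 = 268/1500 = 0.1787 → 17.9 map units.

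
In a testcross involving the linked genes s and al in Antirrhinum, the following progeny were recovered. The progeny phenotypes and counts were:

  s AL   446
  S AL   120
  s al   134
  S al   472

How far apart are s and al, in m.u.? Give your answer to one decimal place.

The two most frequent classes, S al (472) and s AL (446), are the parental types, so the F1 was S al / s AL.
The recombinant classes are S AL and s al: 120 + 134 = 254.
Recombination frequency = 254/1172 = 0.2167 ≈ 21.7%, i.e. 21.7 m.u.

21.7 m.u.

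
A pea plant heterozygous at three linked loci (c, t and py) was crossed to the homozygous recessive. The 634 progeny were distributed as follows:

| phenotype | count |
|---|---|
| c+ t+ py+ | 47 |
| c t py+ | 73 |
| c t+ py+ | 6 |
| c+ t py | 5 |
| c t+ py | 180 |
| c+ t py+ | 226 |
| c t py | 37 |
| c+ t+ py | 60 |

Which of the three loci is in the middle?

py

The two most frequent reciprocal classes, c+ t py+ and c t+ py, are the parental types, so the F1 was c+ t py+ / c t+ py.
The two rarest classes, c+ t py and c t+ py+, are the double crossovers. Comparing them with the parentals, only the py allele has switched, so py is the middle locus and the order is c – py – t.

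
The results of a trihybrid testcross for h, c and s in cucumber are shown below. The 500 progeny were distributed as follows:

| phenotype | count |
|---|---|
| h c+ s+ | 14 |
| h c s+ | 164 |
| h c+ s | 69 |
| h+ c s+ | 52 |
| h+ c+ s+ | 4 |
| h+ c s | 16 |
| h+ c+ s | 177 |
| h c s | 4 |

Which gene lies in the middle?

The two most frequent reciprocal classes, h c s+ and h+ c+ s, are the parental types, so the F1 was h c s+ / h+ c+ s.
The two rarest classes, h c s and h+ c+ s+, are the double crossovers. Comparing them with the parentals, only the s allele has switched, so s is the middle locus and the order is c – s – h.

s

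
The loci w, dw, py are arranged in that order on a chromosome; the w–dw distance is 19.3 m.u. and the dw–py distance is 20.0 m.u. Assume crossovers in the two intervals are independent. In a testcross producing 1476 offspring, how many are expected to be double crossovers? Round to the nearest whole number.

57

Map distances give recombination frequencies of 0.193 and 0.200 for the two intervals.
With no interference, expected double-crossover frequency = 0.193 × 0.200 = 0.03860.
Expected number = 0.03860 × 1476 = 56.97 ≈ 57.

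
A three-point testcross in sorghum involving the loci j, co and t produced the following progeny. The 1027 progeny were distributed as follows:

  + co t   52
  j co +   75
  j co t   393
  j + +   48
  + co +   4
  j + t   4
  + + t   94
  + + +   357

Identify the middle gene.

The two most frequent reciprocal classes, + + + and j co t, are the parental types, so the F1 was + + + / j co t.
The two rarest classes, + co + and j + t, are the double crossovers. Comparing them with the parentals, only the co allele has switched, so co is the middle locus and the order is t – co – j.

co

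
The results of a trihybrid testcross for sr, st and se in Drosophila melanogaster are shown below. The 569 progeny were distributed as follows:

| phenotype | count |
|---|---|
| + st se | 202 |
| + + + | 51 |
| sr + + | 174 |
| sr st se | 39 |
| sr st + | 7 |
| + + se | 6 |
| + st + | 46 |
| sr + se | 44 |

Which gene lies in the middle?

st

The two most frequent reciprocal classes, sr + + and + st se, are the parental types, so the F1 was sr + + / + st se.
The two rarest classes, sr st + and + + se, are the double crossovers. Comparing them with the parentals, only the st allele has switched, so st is the middle locus and the order is sr – st – se.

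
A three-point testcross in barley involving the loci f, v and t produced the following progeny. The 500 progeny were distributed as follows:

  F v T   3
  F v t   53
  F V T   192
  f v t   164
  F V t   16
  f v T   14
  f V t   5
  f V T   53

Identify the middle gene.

v

The two most frequent reciprocal classes, f v t and F V T, are the parental types, so the F1 was f v t / F V T.
The two rarest classes, f V t and F v T, are the double crossovers. Comparing them with the parentals, only the v allele has switched, so v is the middle locus and the order is f – v – t.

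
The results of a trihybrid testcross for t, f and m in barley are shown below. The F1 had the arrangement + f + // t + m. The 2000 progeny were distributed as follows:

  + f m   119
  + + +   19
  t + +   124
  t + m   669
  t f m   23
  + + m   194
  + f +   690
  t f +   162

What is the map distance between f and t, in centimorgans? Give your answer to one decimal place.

The two rarest classes, + + + and t f m, are the double crossovers. Comparing them with the parentals, only the f allele has switched, so f is the middle locus and the order is m – f – t.
Crossovers in the f–t interval produce the single-crossover classes t f + and + + m (162 + 194 = 356) plus the double crossovers (42).
RF(f–t) = (356 + 42) / 2000 = 398/2000 = 0.1990 → 19.9 centimorgans.

19.9 centimorgans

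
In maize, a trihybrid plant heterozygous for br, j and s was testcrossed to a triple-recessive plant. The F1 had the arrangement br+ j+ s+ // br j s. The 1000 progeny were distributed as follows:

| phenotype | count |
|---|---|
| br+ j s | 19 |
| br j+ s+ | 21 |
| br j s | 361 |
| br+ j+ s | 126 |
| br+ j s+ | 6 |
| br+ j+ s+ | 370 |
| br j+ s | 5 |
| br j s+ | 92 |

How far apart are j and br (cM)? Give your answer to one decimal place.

The two rarest classes, br+ j s+ and br j+ s, are the double crossovers. Comparing them with the parentals, only the j allele has switched, so j is the middle locus and the order is br – j – s.
Crossovers in the br–j interval produce the single-crossover classes br j+ s+ and br+ j s (21 + 19 = 40) plus the double crossovers (11).
RF(br–j) = (40 + 11) / 1000 = 51/1000 = 0.0510 → 5.1 cM.

5.1 cM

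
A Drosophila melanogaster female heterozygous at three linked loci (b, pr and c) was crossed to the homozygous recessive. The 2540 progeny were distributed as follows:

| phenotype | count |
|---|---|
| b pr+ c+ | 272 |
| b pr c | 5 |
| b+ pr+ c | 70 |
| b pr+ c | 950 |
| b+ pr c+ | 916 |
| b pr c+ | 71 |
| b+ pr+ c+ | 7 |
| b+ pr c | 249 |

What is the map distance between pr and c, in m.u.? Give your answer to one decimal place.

The two most frequent reciprocal classes, b+ pr c+ and b pr+ c, are the parental types, so the F1 was b+ pr c+ / b pr+ c.
The two rarest classes, b+ pr+ c+ and b pr c, are the double crossovers. Comparing them with the parentals, only the pr allele has switched, so pr is the middle locus and the order is c – pr – b.
Crossovers in the c–pr interval produce the single-crossover classes b+ pr c and b pr+ c+ (249 + 272 = 521) plus the double crossovers (12).
RF(c–pr) = (521 + 12) / 2540 = 533/2540 = 0.2098 → 21.0 m.u.

21.0 m.u.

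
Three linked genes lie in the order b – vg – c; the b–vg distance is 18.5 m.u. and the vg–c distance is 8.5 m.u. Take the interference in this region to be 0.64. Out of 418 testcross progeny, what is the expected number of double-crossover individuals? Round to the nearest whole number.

Map distances give recombination frequencies of 0.185 and 0.085 for the two intervals.
With interference 0.64 (so coincidence = 0.36), expected double-crossover frequency = 0.185 × 0.085 × 0.36 = 0.00566.
Expected number = 0.00566 × 418 = 2.37 ≈ 2.

2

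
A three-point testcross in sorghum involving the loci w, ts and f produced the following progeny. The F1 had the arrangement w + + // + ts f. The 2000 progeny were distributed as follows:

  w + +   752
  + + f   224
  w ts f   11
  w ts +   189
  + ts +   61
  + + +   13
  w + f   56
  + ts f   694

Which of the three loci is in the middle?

The two rarest classes, + + + and w ts f, are the double crossovers. Comparing them with the parentals, only the w allele has switched, so w is the middle locus and the order is f – w – ts.

w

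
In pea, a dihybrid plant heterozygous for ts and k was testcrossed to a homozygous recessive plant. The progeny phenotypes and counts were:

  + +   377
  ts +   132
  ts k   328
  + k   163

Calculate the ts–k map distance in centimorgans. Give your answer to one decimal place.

The two most frequent classes, + + (377) and ts k (328), are the parental types, so the F1 was + + / ts k.
The recombinant classes are + k and ts +: 163 + 132 = 295.
Recombination frequency = 295/1000 = 0.2950 ≈ 29.5%, i.e. 29.5 centimorgans.

29.5 centimorgans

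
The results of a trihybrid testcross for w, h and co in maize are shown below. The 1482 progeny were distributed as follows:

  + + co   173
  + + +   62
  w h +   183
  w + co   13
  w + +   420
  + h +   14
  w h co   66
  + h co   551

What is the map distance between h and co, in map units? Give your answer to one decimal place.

25.8 map units

The two most frequent reciprocal classes, w + + and + h co, are the parental types, so the F1 was w + + / + h co.
The two rarest classes, w + co and + h +, are the double crossovers. Comparing them with the parentals, only the co allele has switched, so co is the middle locus and the order is h – co – w.
Crossovers in the h–co interval produce the single-crossover classes w h + and + + co (183 + 173 = 356) plus the double crossovers (27).
RF(h–co) = (356 + 27) / 1482 = 383/1482 = 0.2584 → 25.8 map units.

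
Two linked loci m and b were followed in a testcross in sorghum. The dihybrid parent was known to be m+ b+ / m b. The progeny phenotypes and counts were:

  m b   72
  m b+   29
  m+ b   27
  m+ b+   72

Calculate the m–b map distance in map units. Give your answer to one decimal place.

The recombinant classes are m+ b and m b+: 27 + 29 = 56.
Recombination frequency = 56/200 = 0.2800 ≈ 28.0%, i.e. 28.0 map units.

28.0 map units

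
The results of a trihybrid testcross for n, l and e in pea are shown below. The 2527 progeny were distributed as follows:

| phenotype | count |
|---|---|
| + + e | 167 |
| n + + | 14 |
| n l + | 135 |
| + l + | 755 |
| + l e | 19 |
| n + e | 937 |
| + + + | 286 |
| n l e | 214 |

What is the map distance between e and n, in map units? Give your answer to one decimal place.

13.3 map units

The two most frequent reciprocal classes, n + e and + l +, are the parental types, so the F1 was n + e / + l +.
The two rarest classes, n + + and + l e, are the double crossovers. Comparing them with the parentals, only the e allele has switched, so e is the middle locus and the order is n – e – l.
Crossovers in the n–e interval produce the single-crossover classes + + e and n l + (167 + 135 = 302) plus the double crossovers (33).
RF(n–e) = (302 + 33) / 2527 = 335/2527 = 0.1326 → 13.3 map units.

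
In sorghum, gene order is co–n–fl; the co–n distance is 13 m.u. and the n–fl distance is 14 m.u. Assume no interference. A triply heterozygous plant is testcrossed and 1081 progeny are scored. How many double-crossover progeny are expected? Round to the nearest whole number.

20

Map distances give recombination frequencies of 0.130 and 0.140 for the two intervals.
With no interference, expected double-crossover frequency = 0.130 × 0.140 = 0.01820.
Expected number = 0.01820 × 1081 = 19.67 ≈ 20.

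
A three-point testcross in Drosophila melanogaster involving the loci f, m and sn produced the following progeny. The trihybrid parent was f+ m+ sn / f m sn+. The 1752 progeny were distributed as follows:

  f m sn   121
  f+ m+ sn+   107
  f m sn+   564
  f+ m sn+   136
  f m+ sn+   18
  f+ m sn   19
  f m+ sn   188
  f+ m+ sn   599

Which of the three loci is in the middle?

m

The two rarest classes, f+ m sn and f m+ sn+, are the double crossovers. Comparing them with the parentals, only the m allele has switched, so m is the middle locus and the order is f – m – sn.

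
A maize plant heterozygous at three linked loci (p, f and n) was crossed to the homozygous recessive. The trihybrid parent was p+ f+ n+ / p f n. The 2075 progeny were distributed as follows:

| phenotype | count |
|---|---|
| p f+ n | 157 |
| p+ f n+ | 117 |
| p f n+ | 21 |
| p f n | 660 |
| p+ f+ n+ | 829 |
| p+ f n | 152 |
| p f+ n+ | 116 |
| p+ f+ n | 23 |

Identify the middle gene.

n

The two rarest classes, p+ f+ n and p f n+, are the double crossovers. Comparing them with the parentals, only the n allele has switched, so n is the middle locus and the order is f – n – p.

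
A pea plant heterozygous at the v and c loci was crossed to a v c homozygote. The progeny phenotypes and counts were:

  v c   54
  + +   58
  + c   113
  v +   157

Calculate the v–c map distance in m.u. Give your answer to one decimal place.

The two most frequent classes, + c (113) and v + (157), are the parental types, so the F1 was + c / v +.
The recombinant classes are + + and v c: 58 + 54 = 112.
Recombination frequency = 112/382 = 0.2932 ≈ 29.3%, i.e. 29.3 m.u.

29.3 m.u.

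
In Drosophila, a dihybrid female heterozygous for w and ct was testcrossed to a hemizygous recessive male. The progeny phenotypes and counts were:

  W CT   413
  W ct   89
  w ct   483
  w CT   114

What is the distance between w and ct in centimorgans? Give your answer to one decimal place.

18.5 centimorgans

The two most frequent classes, W CT (413) and w ct (483), are the parental types, so the F1 was W CT / w ct.
The recombinant classes are W ct and w CT: 89 + 114 = 203.
Recombination frequency = 203/1099 = 0.1847 ≈ 18.5%, i.e. 18.5 centimorgans.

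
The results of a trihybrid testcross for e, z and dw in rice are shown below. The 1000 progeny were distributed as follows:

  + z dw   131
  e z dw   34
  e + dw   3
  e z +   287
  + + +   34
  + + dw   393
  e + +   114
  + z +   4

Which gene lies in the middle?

The two most frequent reciprocal classes, + + dw and e z +, are the parental types, so the F1 was + + dw / e z +.
The two rarest classes, e + dw and + z +, are the double crossovers. Comparing them with the parentals, only the e allele has switched, so e is the middle locus and the order is dw – e – z.

e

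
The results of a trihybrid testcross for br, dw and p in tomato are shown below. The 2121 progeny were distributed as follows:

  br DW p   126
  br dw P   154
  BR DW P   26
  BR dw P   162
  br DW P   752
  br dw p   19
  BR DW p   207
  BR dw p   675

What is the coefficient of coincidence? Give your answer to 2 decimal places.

0.71

The two most frequent reciprocal classes, br DW P and BR dw p, are the parental types, so the F1 was br DW P / BR dw p.
The two rarest classes, BR DW P and br dw p, are the double crossovers. Comparing them with the parentals, only the br allele has switched, so br is the middle locus and the order is dw – br – p.
dw–br: (361 + 45)/2121 = 0.1914; br–p: (288 + 45)/2121 = 0.1570.
Expected DCO frequency = 0.1914 × 0.1570 ≈ 0.03005; observed = 45/2121 ≈ 0.02122.
Coefficient of coincidence = 0.02122/0.03005 ≈ 0.71.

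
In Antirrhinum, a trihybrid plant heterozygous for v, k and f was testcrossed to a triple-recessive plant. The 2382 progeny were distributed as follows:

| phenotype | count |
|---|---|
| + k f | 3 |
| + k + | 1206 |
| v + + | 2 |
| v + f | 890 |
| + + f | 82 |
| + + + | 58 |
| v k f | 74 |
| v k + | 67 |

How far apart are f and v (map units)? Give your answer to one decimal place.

The two most frequent reciprocal classes, + k + and v + f, are the parental types, so the F1 was + k + / v + f.
The two rarest classes, + k f and v + +, are the double crossovers. Comparing them with the parentals, only the f allele has switched, so f is the middle locus and the order is k – f – v.
Crossovers in the f–v interval produce the single-crossover classes v k + and + + f (67 + 82 = 149) plus the double crossovers (5).
RF(f–v) = (149 + 5) / 2382 = 154/2382 = 0.0647 → 6.5 map units.

6.5 map units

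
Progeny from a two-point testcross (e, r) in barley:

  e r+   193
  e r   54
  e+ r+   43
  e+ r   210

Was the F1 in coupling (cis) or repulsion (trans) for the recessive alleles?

trans

The two most frequent classes are e+ r (210) and e r+ (193); these are the parental (non-recombinant) types.
So the F1 carried e+ r on one chromosome and e r+ on the other — the recessive alleles are on opposite chromosomes (trans / repulsion).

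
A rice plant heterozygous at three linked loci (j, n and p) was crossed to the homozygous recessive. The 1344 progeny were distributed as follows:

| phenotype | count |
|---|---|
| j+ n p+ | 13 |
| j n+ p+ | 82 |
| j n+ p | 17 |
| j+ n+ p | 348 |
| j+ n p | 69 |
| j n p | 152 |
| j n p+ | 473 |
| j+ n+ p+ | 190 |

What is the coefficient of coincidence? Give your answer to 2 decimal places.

0.60

The two most frequent reciprocal classes, j+ n+ p and j n p+, are the parental types, so the F1 was j+ n+ p / j n p+.
The two rarest classes, j n+ p and j+ n p+, are the double crossovers. Comparing them with the parentals, only the j allele has switched, so j is the middle locus and the order is n – j – p.
n–j: (151 + 30)/1344 = 0.1347; j–p: (342 + 30)/1344 = 0.2768.
Expected DCO frequency = 0.1347 × 0.2768 ≈ 0.03728; observed = 30/1344 ≈ 0.02232.
Coefficient of coincidence = 0.02232/0.03728 ≈ 0.60.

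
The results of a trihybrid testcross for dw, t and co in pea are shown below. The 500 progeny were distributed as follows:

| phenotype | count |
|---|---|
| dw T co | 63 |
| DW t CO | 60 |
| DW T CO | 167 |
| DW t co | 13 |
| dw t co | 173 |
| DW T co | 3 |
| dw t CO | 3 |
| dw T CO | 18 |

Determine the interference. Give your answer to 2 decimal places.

0.37

The two most frequent reciprocal classes, dw t co and DW T CO, are the parental types, so the F1 was dw t co / DW T CO.
The two rarest classes, dw t CO and DW T co, are the double crossovers. Comparing them with the parentals, only the co allele has switched, so co is the middle locus and the order is t – co – dw.
t–co: (123 + 6)/500 = 0.2580; co–dw: (31 + 6)/500 = 0.0740.
Expected DCO frequency = 0.2580 × 0.0740 ≈ 0.01909; observed = 6/500 ≈ 0.01200.
Coefficient of coincidence = 0.01200/0.01909 ≈ 0.63; interference = 1 − 0.63 = 0.37.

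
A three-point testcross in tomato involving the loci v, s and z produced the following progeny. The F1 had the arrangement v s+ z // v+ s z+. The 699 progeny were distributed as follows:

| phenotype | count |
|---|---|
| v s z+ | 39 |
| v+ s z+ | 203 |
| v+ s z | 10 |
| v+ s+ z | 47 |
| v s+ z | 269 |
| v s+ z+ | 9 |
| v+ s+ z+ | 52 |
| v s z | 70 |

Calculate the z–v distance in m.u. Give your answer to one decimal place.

The two rarest classes, v s+ z+ and v+ s z, are the double crossovers. Comparing them with the parentals, only the z allele has switched, so z is the middle locus and the order is v – z – s.
Crossovers in the v–z interval produce the single-crossover classes v+ s+ z and v s z+ (47 + 39 = 86) plus the double crossovers (19).
RF(v–z) = (86 + 19) / 699 = 105/699 = 0.1502 → 15.0 m.u.

15.0 m.u.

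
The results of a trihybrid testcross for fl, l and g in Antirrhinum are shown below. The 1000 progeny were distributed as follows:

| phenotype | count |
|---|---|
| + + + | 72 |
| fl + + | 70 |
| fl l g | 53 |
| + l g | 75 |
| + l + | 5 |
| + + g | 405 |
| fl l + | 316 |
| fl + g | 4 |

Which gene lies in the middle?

The two most frequent reciprocal classes, fl l + and + + g, are the parental types, so the F1 was fl l + / + + g.
The two rarest classes, + l + and fl + g, are the double crossovers. Comparing them with the parentals, only the fl allele has switched, so fl is the middle locus and the order is l – fl – g.

fl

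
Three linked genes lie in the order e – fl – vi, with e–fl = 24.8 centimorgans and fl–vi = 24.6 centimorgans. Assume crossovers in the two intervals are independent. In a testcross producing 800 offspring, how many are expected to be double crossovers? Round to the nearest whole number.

Map distances give recombination frequencies of 0.248 and 0.246 for the two intervals.
With no interference, expected double-crossover frequency = 0.248 × 0.246 = 0.06101.
Expected number = 0.06101 × 800 = 48.81 ≈ 49.

49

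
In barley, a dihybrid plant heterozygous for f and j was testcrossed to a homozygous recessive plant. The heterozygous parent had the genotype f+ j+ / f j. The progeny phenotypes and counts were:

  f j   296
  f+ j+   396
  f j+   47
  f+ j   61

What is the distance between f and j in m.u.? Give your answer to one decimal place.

13.5 m.u.

The recombinant classes are f+ j and f j+: 61 + 47 = 108.
Recombination frequency = 108/800 = 0.1350 ≈ 13.5%, i.e. 13.5 m.u.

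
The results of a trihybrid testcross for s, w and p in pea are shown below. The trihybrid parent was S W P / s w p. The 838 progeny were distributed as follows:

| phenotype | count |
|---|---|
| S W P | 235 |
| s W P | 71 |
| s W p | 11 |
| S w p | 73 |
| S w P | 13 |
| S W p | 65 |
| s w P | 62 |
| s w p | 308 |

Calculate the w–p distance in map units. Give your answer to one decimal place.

The two rarest classes, S w P and s W p, are the double crossovers. Comparing them with the parentals, only the w allele has switched, so w is the middle locus and the order is s – w – p.
Crossovers in the w–p interval produce the single-crossover classes S W p and s w P (65 + 62 = 127) plus the double crossovers (24).
RF(w–p) = (127 + 24) / 838 = 151/838 = 0.1802 → 18.0 map units.

18.0 map units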